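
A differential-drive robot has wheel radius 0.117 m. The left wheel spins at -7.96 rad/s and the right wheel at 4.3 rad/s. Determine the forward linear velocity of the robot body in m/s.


v = r*(wR + wL)/2 = 0.117*(4.3 + -7.96)/2 = -0.2141

-0.2141 m/s


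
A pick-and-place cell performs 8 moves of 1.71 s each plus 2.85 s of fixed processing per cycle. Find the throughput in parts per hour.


T_cycle = 8*1.71 + 2.85 = 16.5300 s
rate = 3600/T = 217.7858

217.7858 parts/hour


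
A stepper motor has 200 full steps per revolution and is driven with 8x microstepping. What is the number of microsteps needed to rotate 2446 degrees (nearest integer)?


step_size = 360/(200*8) = 360/1600 = 0.225000 deg
n = 2446/(360/1600) = 2446*1600/360 = 10871.1111 -> 10871

10871 steps


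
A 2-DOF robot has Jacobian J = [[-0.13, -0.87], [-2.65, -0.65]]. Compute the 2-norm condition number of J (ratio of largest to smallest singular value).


JJ^T eigenvalues: trace(JJ^T) = 8.2188, det(JJ^T) = det(J)^2 = 4.93284100
s_max^2 = (8.2188 + sqrt(47.81730944))/2 = 7.56690305
s_min^2 = (8.2188 - sqrt(47.81730944))/2 = 0.65189695
kappa = s_max/s_min = sqrt(7.56690305/0.65189695) = 3.4070

3.4070


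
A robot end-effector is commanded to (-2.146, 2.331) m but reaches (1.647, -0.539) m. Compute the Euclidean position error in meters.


dx = 1.647 - (-2.146) = 3.7930, dy = -0.539 - (2.331) = -2.8700
err = sqrt(14.386849 + 8.236900) = 4.7564

4.7564 m


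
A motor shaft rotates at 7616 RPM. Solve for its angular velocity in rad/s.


omega = 7616 * 2*pi/60 = 797.5457

797.5457 rad/s


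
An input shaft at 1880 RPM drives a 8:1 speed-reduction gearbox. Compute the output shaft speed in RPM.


omega_out = omega_in / N = 1880 / 8 = 235.0000

235.0000 RPM


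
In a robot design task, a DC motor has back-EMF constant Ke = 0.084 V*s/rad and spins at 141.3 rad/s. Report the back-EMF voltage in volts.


V_emf = Ke * omega = 0.084*141.3 = 11.8692

11.8692 V


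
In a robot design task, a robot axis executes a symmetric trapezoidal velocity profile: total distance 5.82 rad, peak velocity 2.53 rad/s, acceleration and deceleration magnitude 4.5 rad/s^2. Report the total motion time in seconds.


t_acc = v/a = 2.53/4.5 = 0.562222 s
d_acc = v^2/(2a) = 0.711211 rad (each ramp)
d_cruise = 5.82 - 2*0.711211 = 4.397578 rad
t_cruise = 4.397578/2.53 = 1.738173 s
t_total = 2*0.562222 + 1.738173 = 2.8626

2.8626 s


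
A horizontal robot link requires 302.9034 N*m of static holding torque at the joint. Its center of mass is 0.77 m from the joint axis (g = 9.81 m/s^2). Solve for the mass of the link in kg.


m = tau / (g*L) = 302.9034 / (9.81 * 0.77) = 40.1000

40.1000 kg


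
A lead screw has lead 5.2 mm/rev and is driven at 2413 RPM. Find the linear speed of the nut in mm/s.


v = lead * (RPM/60) = 5.2*2413/60 = 209.1267

209.1267 mm/s


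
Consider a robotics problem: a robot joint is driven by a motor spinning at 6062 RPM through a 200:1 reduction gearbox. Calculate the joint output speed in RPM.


omega_joint = omega_motor / N = 6062 / 200 = 30.3100

30.3100 RPM


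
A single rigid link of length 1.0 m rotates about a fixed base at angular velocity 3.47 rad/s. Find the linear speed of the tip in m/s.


v = L*omega = 1.0 * 3.47 = 3.4700

3.4700 m/s


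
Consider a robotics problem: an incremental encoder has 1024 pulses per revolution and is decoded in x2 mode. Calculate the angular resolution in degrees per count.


resolution = 360 / (PPR * 2) = 360 / 2048 = 0.1758

0.1758 degrees


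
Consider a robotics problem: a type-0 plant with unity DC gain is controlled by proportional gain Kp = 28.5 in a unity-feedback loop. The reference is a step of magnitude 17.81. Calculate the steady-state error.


e_ss = R/(1 + Kp) = 17.81/(1 + 28.5) = 17.81/29.5000 = 0.6037

0.6037


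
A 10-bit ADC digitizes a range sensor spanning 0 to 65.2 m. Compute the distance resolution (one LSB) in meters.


res = range / 2^n = 65.2/2^10 = 65.2/1024 = 0.0637

0.0637 m


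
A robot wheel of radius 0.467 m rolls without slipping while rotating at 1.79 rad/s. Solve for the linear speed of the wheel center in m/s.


v = omega * r = 1.79 * 0.467 = 0.8359

0.8359 m/s


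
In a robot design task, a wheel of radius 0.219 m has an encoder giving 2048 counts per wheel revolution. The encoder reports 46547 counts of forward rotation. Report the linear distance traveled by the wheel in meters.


revs = 46547/2048 = 22.728027
d = revs * 2*pi*r = 22.728027 * 2*pi*0.219 = 31.2742

31.2742 m


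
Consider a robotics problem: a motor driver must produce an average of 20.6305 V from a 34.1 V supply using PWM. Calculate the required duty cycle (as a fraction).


D = V_avg/V_supply = 20.6305/34.1 = 0.6050

0.6050


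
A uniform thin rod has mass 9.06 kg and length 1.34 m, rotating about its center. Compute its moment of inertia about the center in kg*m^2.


I = (1/12)*m*L^2 = (1/12)*9.06*1.34^2 = 1.3557

1.3557 kg*m^2


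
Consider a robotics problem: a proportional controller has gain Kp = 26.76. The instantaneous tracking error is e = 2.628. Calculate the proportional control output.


u_P = Kp * e = 26.76 * 2.628 = 70.3253

70.3253


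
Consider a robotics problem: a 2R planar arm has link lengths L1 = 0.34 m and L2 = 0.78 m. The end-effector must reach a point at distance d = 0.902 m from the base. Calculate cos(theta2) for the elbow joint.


cos(th2) = (d^2 - L1^2 - L2^2)/(2*L1*L2) = (0.902^2 - 0.34^2 - 0.78^2)/(2*0.34*0.78) = 0.1689

0.1689


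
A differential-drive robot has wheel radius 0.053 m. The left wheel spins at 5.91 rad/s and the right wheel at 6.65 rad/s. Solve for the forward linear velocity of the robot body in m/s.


v = r*(wR + wL)/2 = 0.053*(6.65 + 5.91)/2 = 0.3328

0.3328 m/s


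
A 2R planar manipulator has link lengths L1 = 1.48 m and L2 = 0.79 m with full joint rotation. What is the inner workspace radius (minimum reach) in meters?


r_min = |L1 - L2| = |1.48 - 0.79| = 0.6900

0.6900 m


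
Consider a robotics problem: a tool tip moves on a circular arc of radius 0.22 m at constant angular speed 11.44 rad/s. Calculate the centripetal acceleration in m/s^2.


a_c = omega^2 * r = 11.44^2 * 0.22 = 28.7922

28.7922 m/s^2


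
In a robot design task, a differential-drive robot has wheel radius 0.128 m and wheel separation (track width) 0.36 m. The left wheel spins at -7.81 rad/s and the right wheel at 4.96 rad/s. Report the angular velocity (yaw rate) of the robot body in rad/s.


omega = r*(wR - wL)/L = 0.128*(4.96 - (-7.81))/0.36 = 4.5404

4.5404 rad/s


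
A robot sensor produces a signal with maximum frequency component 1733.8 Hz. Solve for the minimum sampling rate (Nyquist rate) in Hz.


f_s,min = 2*f_max = 2*1733.8 = 3467.6000

3467.6000 Hz


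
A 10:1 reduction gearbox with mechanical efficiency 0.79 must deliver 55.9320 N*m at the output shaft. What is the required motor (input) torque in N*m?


tau_in = tau_out / (N * eta) = 55.9320 / (10 * 0.79) = 7.0800

7.0800 N*m


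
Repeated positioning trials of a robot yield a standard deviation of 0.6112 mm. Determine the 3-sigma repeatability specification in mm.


repeatability = 3*sigma = 3*0.6112 = 1.8336

1.8336 mm


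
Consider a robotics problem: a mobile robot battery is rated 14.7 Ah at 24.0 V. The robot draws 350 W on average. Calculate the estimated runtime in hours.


E = 14.7*24.0 = 352.8000 Wh
t = E/P = 352.8000/350 = 1.0080

1.0080 hours


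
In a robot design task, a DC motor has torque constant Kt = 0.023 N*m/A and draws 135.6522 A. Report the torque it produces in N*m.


tau = Kt * I = 0.023*135.6522 = 3.1200

3.1200 N*m


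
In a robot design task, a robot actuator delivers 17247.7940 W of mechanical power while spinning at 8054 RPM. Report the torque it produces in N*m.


omega = 8054 * 2*pi/60 = 843.412908 rad/s
tau = P / omega = 17247.7940 / 843.412908 = 20.4500

20.4500 N*m


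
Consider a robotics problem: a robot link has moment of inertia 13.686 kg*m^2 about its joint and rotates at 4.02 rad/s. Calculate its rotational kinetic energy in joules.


KE = (1/2)*I*omega^2 = 0.5*13.686*4.02^2 = 110.5856

110.5856 J


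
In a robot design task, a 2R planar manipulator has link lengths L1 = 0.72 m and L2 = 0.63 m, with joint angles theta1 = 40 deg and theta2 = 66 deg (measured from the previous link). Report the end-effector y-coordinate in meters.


y = L1*sin(th1) + L2*sin(th1+th2) = 0.72*sin(40 deg) + 0.63*sin(106 deg) = 1.0684

1.0684 m


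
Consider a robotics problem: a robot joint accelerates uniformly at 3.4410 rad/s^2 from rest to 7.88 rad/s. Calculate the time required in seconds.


t = delta_omega / alpha = 7.88 / 3.4410 = 2.2900

2.2900 s


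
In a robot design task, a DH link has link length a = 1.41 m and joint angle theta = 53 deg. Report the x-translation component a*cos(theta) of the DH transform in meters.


a*cos(theta) = 1.41*cos(53 deg) = 0.8486

0.8486 m


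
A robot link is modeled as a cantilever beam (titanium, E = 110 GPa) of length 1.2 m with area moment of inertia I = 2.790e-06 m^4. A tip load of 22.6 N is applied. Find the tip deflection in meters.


delta = F*L^3/(3*E*I) = 22.6*1.2^3/(3*1.100e+11*2.790e-06)
      = 39.0528/920700 = 4.2416e-05

4.2416e-05 m


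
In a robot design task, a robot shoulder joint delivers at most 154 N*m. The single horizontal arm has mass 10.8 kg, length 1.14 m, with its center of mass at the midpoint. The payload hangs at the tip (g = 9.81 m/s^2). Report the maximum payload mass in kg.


tau_arm = m_arm*g*(L/2) = 10.8*9.81*1.14/2 = 60.3904 N*m
tau_payload = tau_max - tau_arm = 154 - 60.3904 = 93.6096
m_payload = tau_payload / (g*L) = 93.6096 / (9.81*1.14) = 8.3704

8.3704 kg


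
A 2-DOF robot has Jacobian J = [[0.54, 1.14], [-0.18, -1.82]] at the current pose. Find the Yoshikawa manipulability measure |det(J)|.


det(J) = 0.54*-1.82 - (1.14)*(-0.18) = -0.7776
|det(J)| = 0.7776

0.7776


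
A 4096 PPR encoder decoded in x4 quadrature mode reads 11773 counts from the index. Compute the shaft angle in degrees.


angle = counts * 360 / (PPR*4) = 11773 * 360 / 16384 = 258.6841

258.6841 degrees


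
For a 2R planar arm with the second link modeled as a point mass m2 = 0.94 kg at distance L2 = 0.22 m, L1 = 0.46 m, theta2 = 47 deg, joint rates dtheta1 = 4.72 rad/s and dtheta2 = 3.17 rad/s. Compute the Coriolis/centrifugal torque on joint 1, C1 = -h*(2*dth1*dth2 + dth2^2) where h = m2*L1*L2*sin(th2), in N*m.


h = m2*L1*L2*sin(th2) = 0.94*0.46*0.22*sin(47 deg) = 0.069572
C1 = -h*(2*4.72*3.17 + 3.17^2) = -0.069572*39.9737 = -2.7811

-2.7811 N*m


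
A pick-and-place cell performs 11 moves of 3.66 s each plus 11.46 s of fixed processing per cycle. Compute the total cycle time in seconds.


T = 11*3.66 + 11.46 = 51.7200

51.7200 s


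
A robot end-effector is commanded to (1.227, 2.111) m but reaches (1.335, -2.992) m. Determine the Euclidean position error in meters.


dx = 1.335 - (1.227) = 0.1080, dy = -2.992 - (2.111) = -5.1030
err = sqrt(0.011664 + 26.040609) = 5.1041

5.1041 m


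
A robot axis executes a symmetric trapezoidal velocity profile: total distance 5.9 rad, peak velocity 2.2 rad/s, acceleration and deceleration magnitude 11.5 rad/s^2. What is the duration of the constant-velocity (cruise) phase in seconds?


t_acc = v/a = 0.191304 s, d_acc = v^2/(2a) = 0.210435 rad each
d_cruise = 5.9 - 2*0.210435 = 5.479130 rad
t_cruise = d_cruise/v = 5.479130/2.2 = 2.4905

2.4905 s


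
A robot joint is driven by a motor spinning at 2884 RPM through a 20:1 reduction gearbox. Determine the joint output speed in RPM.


omega_joint = omega_motor / N = 2884 / 20 = 144.2000

144.2000 RPM


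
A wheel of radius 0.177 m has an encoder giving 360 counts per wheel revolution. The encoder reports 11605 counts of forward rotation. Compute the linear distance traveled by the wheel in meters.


revs = 11605/360 = 32.236111
d = revs * 2*pi*r = 32.236111 * 2*pi*0.177 = 35.8505

35.8505 m


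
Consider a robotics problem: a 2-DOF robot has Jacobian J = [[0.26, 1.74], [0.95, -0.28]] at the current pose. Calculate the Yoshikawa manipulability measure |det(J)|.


det(J) = 0.26*-0.28 - (1.74)*(0.95) = -1.7258
|det(J)| = 1.7258

1.7258


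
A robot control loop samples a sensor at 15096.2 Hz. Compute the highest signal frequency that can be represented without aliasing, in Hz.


f_max = f_s/2 = 15096.2/2 = 7548.1000

7548.1000 Hz


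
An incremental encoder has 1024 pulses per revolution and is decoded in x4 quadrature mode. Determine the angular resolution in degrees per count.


resolution = 360 / (PPR * 4) = 360 / 4096 = 0.0879

0.0879 degrees


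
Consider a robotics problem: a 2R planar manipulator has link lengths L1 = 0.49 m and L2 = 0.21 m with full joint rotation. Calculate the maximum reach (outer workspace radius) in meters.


r_max = L1 + L2 = 0.49 + 0.21 = 0.7000

0.7000 m


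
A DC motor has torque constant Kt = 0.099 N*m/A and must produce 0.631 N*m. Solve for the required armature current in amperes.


I = tau / Kt = 0.631/0.099 = 6.3737

6.3737 A


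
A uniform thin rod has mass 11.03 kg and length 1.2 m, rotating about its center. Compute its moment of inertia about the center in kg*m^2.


I = (1/12)*m*L^2 = (1/12)*11.03*1.2^2 = 1.3236

1.3236 kg*m^2


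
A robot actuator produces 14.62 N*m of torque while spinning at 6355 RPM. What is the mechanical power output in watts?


omega = 6355 * 2*pi/60 = 665.494044 rad/s
P = tau * omega = 14.62 * 665.494044 = 9729.5229

9729.5229 W


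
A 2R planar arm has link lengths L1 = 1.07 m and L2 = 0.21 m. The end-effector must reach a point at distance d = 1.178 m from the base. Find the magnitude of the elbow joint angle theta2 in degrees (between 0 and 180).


cos(th2) = (d^2 - L1^2 - L2^2)/(2*L1*L2) = (1.178^2 - 1.07^2 - 0.21^2)/(2*1.07*0.21) = 0.44210948
th2 = acos(0.44210948) = 63.7614 deg

63.7614 degrees


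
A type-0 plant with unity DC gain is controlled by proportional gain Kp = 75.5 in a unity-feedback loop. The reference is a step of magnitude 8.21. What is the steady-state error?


e_ss = R/(1 + Kp) = 8.21/(1 + 75.5) = 8.21/76.5000 = 0.1073

0.1073


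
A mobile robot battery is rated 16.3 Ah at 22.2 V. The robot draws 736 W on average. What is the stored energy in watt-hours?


E = capacity * V = 16.3*22.2 = 361.8600

361.8600 Wh


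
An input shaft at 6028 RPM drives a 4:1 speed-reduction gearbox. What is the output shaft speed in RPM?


omega_out = omega_in / N = 6028 / 4 = 1507.0000

1507.0000 RPM


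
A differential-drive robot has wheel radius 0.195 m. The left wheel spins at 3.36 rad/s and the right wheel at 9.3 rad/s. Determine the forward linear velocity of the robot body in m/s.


v = r*(wR + wL)/2 = 0.195*(9.3 + 3.36)/2 = 1.2344

1.2344 m/s


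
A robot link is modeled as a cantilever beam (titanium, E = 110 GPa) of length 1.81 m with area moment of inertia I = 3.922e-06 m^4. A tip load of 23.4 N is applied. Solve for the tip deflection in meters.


delta = F*L^3/(3*E*I) = 23.4*1.81^3/(3*1.100e+11*3.922e-06)
      = 138.7559394/1294260 = 1.0721e-04

1.0721e-04 m


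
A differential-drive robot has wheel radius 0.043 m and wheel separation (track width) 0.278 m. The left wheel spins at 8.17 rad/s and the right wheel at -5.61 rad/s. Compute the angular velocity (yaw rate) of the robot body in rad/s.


omega = r*(wR - wL)/L = 0.043*(-5.61 - (8.17))/0.278 = -2.1314

-2.1314 rad/s


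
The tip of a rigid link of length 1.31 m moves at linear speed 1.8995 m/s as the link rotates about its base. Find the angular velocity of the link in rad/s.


omega = v / L = 1.8995 / 1.31 = 1.4500

1.4500 rad/s


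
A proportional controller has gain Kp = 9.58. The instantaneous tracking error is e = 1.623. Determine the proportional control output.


u_P = Kp * e = 9.58 * 1.623 = 15.5483

15.5483


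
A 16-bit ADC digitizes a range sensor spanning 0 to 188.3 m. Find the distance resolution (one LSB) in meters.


res = range / 2^n = 188.3/2^16 = 188.3/65536 = 0.0029

0.0029 m


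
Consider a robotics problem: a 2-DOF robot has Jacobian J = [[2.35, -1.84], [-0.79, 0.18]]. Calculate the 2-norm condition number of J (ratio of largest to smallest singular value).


JJ^T eigenvalues: trace(JJ^T) = 9.5646, det(JJ^T) = det(J)^2 = 1.06213636
s_max^2 = (9.5646 + sqrt(87.23302772))/2 = 9.45223115
s_min^2 = (9.5646 - sqrt(87.23302772))/2 = 0.11236885
kappa = s_max/s_min = sqrt(9.45223115/0.11236885) = 9.1716

9.1716


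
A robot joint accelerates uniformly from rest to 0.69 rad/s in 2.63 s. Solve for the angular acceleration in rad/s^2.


alpha = delta_omega / t = 0.69 / 2.63 = 0.2624

0.2624 rad/s^2


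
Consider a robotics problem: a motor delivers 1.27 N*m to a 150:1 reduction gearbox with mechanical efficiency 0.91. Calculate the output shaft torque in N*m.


tau_out = tau_in * N * eta = 1.27 * 150 * 0.91 = 173.3550

173.3550 N*m


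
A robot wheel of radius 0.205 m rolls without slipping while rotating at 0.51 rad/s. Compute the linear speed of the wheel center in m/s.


v = omega * r = 0.51 * 0.205 = 0.1045

0.1045 m/s


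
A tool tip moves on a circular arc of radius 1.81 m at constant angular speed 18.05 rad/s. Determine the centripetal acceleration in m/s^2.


a_c = omega^2 * r = 18.05^2 * 1.81 = 589.7025

589.7025 m/s^2


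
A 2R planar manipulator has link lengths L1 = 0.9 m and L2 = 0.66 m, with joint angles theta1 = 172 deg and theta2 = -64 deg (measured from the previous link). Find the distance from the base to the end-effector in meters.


x = L1*cos(th1) + L2*cos(th1+th2) = -1.095192
y = L1*sin(th1) + L2*sin(th1+th2) = 0.752953
d = sqrt(x^2 + y^2) = sqrt(1.199446 + 0.566938) = 1.3291

1.3291 m


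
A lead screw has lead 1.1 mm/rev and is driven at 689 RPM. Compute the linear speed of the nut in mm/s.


v = lead * (RPM/60) = 1.1*689/60 = 12.6317

12.6317 mm/s


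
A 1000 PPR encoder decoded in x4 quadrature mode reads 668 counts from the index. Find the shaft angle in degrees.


angle = counts * 360 / (PPR*4) = 668 * 360 / 4000 = 60.1200

60.1200 degrees


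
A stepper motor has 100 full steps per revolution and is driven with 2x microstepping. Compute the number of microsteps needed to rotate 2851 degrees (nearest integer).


step_size = 360/(100*2) = 360/200 = 1.800000 deg
n = 2851/(360/200) = 2851*200/360 = 1583.8889 -> 1584

1584 steps


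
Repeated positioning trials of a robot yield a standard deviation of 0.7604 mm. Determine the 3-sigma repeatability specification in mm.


repeatability = 3*sigma = 3*0.7604 = 2.2812

2.2812 mm


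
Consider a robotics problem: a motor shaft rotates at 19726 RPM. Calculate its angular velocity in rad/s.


omega = 19726 * 2*pi/60 = 2065.7019

2065.7019 rad/s


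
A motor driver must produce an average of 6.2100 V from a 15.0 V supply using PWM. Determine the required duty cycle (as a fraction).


D = V_avg/V_supply = 6.2100/15.0 = 0.4140

0.4140


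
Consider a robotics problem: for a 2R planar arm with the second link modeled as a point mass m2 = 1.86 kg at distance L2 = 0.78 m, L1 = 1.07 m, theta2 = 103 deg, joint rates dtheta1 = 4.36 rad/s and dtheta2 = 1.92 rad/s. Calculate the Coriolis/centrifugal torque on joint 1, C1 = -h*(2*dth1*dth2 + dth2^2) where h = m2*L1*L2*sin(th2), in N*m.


h = m2*L1*L2*sin(th2) = 1.86*1.07*0.78*sin(103 deg) = 1.512569
C1 = -h*(2*4.36*1.92 + 1.92^2) = -1.512569*20.4288 = -30.9000

-30.9000 N*m


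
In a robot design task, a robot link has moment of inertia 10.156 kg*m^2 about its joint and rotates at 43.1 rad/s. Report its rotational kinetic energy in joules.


KE = (1/2)*I*omega^2 = 0.5*10.156*43.1^2 = 9432.9436

9432.9436 J


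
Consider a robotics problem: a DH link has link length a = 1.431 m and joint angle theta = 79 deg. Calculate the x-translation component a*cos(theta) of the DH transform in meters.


a*cos(theta) = 1.431*cos(79 deg) = 0.2730

0.2730 m


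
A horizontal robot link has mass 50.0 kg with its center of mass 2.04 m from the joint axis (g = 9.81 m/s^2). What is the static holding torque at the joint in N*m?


tau = m*g*L = 50.0 * 9.81 * 2.04 = 1000.6200

1000.6200 N*m


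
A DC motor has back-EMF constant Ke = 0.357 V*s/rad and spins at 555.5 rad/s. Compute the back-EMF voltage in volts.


V_emf = Ke * omega = 0.357*555.5 = 198.3135

198.3135 V


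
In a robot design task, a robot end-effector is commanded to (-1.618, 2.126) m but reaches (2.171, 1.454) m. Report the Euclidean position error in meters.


dx = 2.171 - (-1.618) = 3.7890, dy = 1.454 - (2.126) = -0.6720
err = sqrt(14.356521 + 0.451584) = 3.8481

3.8481 m


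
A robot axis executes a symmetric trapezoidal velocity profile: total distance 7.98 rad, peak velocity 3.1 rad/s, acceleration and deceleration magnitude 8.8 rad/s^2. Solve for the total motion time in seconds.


t_acc = v/a = 3.1/8.8 = 0.352273 s
d_acc = v^2/(2a) = 0.546023 rad (each ramp)
d_cruise = 7.98 - 2*0.546023 = 6.887954 rad
t_cruise = 6.887954/3.1 = 2.221921 s
t_total = 2*0.352273 + 2.221921 = 2.9265

2.9265 s


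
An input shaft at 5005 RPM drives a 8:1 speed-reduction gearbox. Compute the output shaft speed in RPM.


omega_out = omega_in / N = 5005 / 8 = 625.6250

625.6250 RPM


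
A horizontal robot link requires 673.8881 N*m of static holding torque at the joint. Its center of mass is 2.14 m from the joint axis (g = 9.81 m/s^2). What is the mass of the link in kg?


m = tau / (g*L) = 673.8881 / (9.81 * 2.14) = 32.1000

32.1000 kg


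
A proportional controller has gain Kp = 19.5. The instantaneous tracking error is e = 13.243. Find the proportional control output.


u_P = Kp * e = 19.5 * 13.243 = 258.2385

258.2385


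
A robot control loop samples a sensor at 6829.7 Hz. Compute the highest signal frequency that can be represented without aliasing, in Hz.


f_max = f_s/2 = 6829.7/2 = 3414.8500

3414.8500 Hz


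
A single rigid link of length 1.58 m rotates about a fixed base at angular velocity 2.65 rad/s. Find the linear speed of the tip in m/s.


v = L*omega = 1.58 * 2.65 = 4.1870

4.1870 m/s


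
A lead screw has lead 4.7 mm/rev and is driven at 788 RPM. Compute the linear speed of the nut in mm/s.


v = lead * (RPM/60) = 4.7*788/60 = 61.7267

61.7267 mm/s


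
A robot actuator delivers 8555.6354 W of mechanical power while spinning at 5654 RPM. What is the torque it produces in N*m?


omega = 5654 * 2*pi/60 = 592.085495 rad/s
tau = P / omega = 8555.6354 / 592.085495 = 14.4500

14.4500 N*m


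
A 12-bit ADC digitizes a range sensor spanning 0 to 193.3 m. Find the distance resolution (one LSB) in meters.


res = range / 2^n = 193.3/2^12 = 193.3/4096 = 0.0472

0.0472 m


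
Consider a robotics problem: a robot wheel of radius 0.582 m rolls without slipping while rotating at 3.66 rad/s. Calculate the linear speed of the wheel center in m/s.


v = omega * r = 3.66 * 0.582 = 2.1301

2.1301 m/s


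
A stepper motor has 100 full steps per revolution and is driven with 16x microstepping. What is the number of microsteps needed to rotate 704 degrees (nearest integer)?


step_size = 360/(100*16) = 360/1600 = 0.225000 deg
n = 704/(360/1600) = 704*1600/360 = 3128.8889 -> 3129

3129 steps


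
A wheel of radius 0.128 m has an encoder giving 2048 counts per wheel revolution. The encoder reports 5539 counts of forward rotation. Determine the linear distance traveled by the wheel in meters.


revs = 5539/2048 = 2.704590
d = revs * 2*pi*r = 2.704590 * 2*pi*0.128 = 2.1752

2.1752 m


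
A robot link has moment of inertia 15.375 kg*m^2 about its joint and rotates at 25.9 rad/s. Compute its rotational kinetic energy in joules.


KE = (1/2)*I*omega^2 = 0.5*15.375*25.9^2 = 5156.8519

5156.8519 J


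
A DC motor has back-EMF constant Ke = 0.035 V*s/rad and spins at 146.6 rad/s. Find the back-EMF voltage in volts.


V_emf = Ke * omega = 0.035*146.6 = 5.1310

5.1310 V


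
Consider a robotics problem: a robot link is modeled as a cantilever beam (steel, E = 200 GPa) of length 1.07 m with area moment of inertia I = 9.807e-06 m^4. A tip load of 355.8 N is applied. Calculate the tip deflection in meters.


delta = F*L^3/(3*E*I) = 355.8*1.07^3/(3*2.000e+11*9.807e-06)
      = 435.8702994/5884200 = 7.4075e-05

7.4075e-05 m


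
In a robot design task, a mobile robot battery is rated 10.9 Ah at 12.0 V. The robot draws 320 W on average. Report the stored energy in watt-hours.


E = capacity * V = 10.9*12.0 = 130.8000

130.8000 Wh


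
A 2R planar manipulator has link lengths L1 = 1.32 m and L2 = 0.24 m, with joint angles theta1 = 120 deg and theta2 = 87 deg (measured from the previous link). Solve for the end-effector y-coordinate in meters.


y = L1*sin(th1) + L2*sin(th1+th2) = 1.32*sin(120 deg) + 0.24*sin(207 deg) = 1.0342

1.0342 m


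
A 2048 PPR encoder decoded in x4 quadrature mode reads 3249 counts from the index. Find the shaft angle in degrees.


angle = counts * 360 / (PPR*4) = 3249 * 360 / 8192 = 142.7783

142.7783 degrees


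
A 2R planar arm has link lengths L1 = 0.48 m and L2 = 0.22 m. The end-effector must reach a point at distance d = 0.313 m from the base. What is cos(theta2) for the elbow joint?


cos(th2) = (d^2 - L1^2 - L2^2)/(2*L1*L2) = (0.313^2 - 0.48^2 - 0.22^2)/(2*0.48*0.22) = -0.8562

-0.8562


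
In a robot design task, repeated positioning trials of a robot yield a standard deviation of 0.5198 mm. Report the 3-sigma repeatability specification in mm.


repeatability = 3*sigma = 3*0.5198 = 1.5594

1.5594 mm


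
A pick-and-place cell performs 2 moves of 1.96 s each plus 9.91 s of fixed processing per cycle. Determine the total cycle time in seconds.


T = 2*1.96 + 9.91 = 13.8300

13.8300 s


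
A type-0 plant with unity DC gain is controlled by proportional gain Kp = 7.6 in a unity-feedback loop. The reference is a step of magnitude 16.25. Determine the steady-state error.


e_ss = R/(1 + Kp) = 16.25/(1 + 7.6) = 16.25/8.6000 = 1.8895

1.8895


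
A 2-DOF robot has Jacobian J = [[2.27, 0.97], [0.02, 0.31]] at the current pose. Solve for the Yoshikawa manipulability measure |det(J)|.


det(J) = 2.27*0.31 - (0.97)*(0.02) = 0.6843
|det(J)| = 0.6843

0.6843


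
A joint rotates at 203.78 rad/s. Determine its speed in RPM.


RPM = 203.78 * 60/(2*pi) = 1945.9557

1945.9557 RPM


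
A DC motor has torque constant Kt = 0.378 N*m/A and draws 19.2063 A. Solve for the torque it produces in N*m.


tau = Kt * I = 0.378*19.2063 = 7.2600

7.2600 N*m


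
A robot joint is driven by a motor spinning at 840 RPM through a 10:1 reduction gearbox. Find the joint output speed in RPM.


omega_joint = omega_motor / N = 840 / 10 = 84.0000

84.0000 RPM


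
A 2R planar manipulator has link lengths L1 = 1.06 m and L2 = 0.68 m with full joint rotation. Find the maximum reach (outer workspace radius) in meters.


r_max = L1 + L2 = 1.06 + 0.68 = 1.7400

1.7400 m


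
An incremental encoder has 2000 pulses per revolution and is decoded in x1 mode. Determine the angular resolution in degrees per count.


resolution = 360 / (PPR * 1) = 360 / 2000 = 0.1800

0.1800 degrees


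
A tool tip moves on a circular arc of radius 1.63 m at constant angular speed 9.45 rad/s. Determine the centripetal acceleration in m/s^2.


a_c = omega^2 * r = 9.45^2 * 1.63 = 145.5631

145.5631 m/s^2


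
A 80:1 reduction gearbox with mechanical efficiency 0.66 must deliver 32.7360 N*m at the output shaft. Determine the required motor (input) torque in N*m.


tau_in = tau_out / (N * eta) = 32.7360 / (80 * 0.66) = 0.6200

0.6200 N*m


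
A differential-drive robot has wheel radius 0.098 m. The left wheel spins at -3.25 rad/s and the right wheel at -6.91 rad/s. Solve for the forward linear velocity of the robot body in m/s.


v = r*(wR + wL)/2 = 0.098*(-6.91 + -3.25)/2 = -0.4978

-0.4978 m/s


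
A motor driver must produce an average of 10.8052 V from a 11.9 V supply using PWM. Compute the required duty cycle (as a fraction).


D = V_avg/V_supply = 10.8052/11.9 = 0.9080

0.9080


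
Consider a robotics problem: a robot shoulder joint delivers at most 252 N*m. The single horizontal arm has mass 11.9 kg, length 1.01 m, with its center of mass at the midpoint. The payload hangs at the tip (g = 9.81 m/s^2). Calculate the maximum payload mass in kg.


tau_arm = m_arm*g*(L/2) = 11.9*9.81*1.01/2 = 58.9532 N*m
tau_payload = tau_max - tau_arm = 252 - 58.9532 = 193.0468
m_payload = tau_payload / (g*L) = 193.0468 / (9.81*1.01) = 19.4837

19.4837 kg


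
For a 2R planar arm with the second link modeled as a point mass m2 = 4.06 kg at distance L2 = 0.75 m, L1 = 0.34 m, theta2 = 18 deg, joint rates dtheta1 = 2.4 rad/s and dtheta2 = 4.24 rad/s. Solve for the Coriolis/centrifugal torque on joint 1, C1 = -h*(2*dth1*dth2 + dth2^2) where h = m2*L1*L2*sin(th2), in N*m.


h = m2*L1*L2*sin(th2) = 4.06*0.34*0.75*sin(18 deg) = 0.319925
C1 = -h*(2*2.4*4.24 + 4.24^2) = -0.319925*38.3296 = -12.2626

-12.2626 N*m


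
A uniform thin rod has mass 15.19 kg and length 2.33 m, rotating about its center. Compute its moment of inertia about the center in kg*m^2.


I = (1/12)*m*L^2 = (1/12)*15.19*2.33^2 = 6.8721

6.8721 kg*m^2


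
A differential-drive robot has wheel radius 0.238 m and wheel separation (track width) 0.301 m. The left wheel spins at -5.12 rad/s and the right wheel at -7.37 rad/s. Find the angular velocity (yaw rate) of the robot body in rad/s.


omega = r*(wR - wL)/L = 0.238*(-7.37 - (-5.12))/0.301 = -1.7791

-1.7791 rad/s


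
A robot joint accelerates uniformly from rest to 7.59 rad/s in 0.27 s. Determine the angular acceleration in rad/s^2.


alpha = delta_omega / t = 7.59 / 0.27 = 28.1111

28.1111 rad/s^2


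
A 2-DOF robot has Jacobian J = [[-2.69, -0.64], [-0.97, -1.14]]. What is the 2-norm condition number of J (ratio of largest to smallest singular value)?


JJ^T eigenvalues: trace(JJ^T) = 9.8862, det(JJ^T) = det(J)^2 = 5.98193764
s_max^2 = (9.8862 + sqrt(73.80919988))/2 = 9.23871404
s_min^2 = (9.8862 - sqrt(73.80919988))/2 = 0.64748596
kappa = s_max/s_min = sqrt(9.23871404/0.64748596) = 3.7774

3.7774


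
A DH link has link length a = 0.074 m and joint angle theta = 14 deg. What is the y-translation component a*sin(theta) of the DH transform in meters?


a*sin(theta) = 0.074*sin(14 deg) = 0.0179

0.0179 m


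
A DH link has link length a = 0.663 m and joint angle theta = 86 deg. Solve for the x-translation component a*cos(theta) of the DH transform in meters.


a*cos(theta) = 0.663*cos(86 deg) = 0.0462

0.0462 m


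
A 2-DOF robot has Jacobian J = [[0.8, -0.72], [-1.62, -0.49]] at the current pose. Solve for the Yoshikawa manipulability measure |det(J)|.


det(J) = 0.8*-0.49 - (-0.72)*(-1.62) = -1.5584
|det(J)| = 1.5584

1.5584


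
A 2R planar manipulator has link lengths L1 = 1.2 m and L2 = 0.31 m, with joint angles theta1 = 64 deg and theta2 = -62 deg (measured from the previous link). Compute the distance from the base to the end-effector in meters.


x = L1*cos(th1) + L2*cos(th1+th2) = 0.835857
y = L1*sin(th1) + L2*sin(th1+th2) = 1.089372
d = sqrt(x^2 + y^2) = sqrt(0.698657 + 1.186731) = 1.3731

1.3731 m


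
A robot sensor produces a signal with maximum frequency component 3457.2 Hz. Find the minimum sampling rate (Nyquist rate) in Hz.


f_s,min = 2*f_max = 2*3457.2 = 6914.4000

6914.4000 Hz


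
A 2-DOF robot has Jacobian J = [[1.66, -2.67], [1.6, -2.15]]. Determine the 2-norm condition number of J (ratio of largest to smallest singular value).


JJ^T eigenvalues: trace(JJ^T) = 17.0670, det(JJ^T) = det(J)^2 = 0.49420900
s_max^2 = (17.0670 + sqrt(289.30565300))/2 = 17.03799371
s_min^2 = (17.0670 - sqrt(289.30565300))/2 = 0.02900629
kappa = s_max/s_min = sqrt(17.03799371/0.02900629) = 24.2361

24.2361


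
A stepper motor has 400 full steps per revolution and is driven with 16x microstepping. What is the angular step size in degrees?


step = 360/(400*16) = 360/6400 = 0.0563

0.0563 degrees


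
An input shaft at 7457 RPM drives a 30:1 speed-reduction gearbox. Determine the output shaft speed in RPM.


omega_out = omega_in / N = 7457 / 30 = 248.5667

248.5667 RPM


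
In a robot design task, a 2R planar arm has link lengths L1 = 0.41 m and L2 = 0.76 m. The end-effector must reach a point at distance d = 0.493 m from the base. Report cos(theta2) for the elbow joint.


cos(th2) = (d^2 - L1^2 - L2^2)/(2*L1*L2) = (0.493^2 - 0.41^2 - 0.76^2)/(2*0.41*0.76) = -0.8066

-0.8066


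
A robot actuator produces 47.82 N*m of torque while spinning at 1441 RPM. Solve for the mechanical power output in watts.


omega = 1441 * 2*pi/60 = 150.901167 rad/s
P = tau * omega = 47.82 * 150.901167 = 7216.0938

7216.0938 W


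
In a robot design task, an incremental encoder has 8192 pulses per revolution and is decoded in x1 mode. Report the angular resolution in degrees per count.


resolution = 360 / (PPR * 1) = 360 / 8192 = 0.0439

0.0439 degrees


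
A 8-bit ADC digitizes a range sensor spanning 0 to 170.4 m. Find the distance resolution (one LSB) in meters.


res = range / 2^n = 170.4/2^8 = 170.4/256 = 0.6656

0.6656 m


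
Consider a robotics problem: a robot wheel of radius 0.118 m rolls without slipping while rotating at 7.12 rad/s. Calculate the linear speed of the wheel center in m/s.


v = omega * r = 7.12 * 0.118 = 0.8402

0.8402 m/s


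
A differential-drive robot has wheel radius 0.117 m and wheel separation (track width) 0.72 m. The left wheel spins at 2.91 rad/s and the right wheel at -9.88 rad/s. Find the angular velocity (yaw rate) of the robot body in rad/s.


omega = r*(wR - wL)/L = 0.117*(-9.88 - (2.91))/0.72 = -2.0784

-2.0784 rad/s


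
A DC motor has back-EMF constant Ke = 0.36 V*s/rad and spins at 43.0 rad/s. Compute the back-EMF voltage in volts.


V_emf = Ke * omega = 0.36*43.0 = 15.4800

15.4800 V


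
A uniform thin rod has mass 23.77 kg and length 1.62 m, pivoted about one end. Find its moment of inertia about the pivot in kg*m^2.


I = (1/3)*m*L^2 = (1/3)*23.77*1.62^2 = 20.7940

20.7940 kg*m^2


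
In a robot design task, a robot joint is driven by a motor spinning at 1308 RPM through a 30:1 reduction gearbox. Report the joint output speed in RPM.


omega_joint = omega_motor / N = 1308 / 30 = 43.6000

43.6000 RPM


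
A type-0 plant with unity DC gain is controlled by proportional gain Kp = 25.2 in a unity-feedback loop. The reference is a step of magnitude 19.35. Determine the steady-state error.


e_ss = R/(1 + Kp) = 19.35/(1 + 25.2) = 19.35/26.2000 = 0.7385

0.7385


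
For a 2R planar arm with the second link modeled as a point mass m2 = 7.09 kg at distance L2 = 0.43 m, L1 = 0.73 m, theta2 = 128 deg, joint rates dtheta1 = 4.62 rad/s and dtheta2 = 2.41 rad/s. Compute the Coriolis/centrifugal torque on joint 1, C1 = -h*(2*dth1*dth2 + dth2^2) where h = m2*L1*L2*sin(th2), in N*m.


h = m2*L1*L2*sin(th2) = 7.09*0.73*0.43*sin(128 deg) = 1.753758
C1 = -h*(2*4.62*2.41 + 2.41^2) = -1.753758*28.0765 = -49.2394

-49.2394 N*m


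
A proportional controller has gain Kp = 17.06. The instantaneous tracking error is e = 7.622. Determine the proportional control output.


u_P = Kp * e = 17.06 * 7.622 = 130.0313

130.0313


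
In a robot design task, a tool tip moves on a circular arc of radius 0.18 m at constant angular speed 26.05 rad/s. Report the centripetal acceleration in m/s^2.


a_c = omega^2 * r = 26.05^2 * 0.18 = 122.1485

122.1485 m/s^2


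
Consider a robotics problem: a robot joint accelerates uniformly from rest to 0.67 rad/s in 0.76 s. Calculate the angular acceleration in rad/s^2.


alpha = delta_omega / t = 0.67 / 0.76 = 0.8816

0.8816 rad/s^2


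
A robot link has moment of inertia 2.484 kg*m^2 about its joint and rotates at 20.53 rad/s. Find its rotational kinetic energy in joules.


KE = (1/2)*I*omega^2 = 0.5*2.484*20.53^2 = 523.4793

523.4793 J


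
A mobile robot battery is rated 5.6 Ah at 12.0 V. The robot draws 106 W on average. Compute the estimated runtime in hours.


E = 5.6*12.0 = 67.2000 Wh
t = E/P = 67.2000/106 = 0.6340

0.6340 hours


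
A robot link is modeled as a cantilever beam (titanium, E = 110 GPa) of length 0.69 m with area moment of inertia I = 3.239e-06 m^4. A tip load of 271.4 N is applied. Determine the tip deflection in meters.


delta = F*L^3/(3*E*I) = 271.4*0.69^3/(3*1.100e+11*3.239e-06)
      = 89.1573426/1068870 = 8.3413e-05

8.3413e-05 m


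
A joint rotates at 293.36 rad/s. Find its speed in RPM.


RPM = 293.36 * 60/(2*pi) = 2801.3816

2801.3816 RPM


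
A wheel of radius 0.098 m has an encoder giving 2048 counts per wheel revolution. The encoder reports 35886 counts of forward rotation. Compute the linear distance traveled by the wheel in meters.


revs = 35886/2048 = 17.522461
d = revs * 2*pi*r = 17.522461 * 2*pi*0.098 = 10.7895

10.7895 m


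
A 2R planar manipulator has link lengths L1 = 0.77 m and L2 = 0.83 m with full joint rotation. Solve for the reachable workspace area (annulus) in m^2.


r_max = L1 + L2 = 1.6000, r_min = |L1 - L2| = 0.0600
A = pi*(r_max^2 - r_min^2) = pi*(2.5600 - 0.0036) = 8.0312

8.0312 m^2


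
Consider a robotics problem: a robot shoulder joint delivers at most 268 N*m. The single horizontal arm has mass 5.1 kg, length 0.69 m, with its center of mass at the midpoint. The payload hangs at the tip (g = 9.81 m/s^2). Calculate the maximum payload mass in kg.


tau_arm = m_arm*g*(L/2) = 5.1*9.81*0.69/2 = 17.2607 N*m
tau_payload = tau_max - tau_arm = 268 - 17.2607 = 250.7393
m_payload = tau_payload / (g*L) = 250.7393 / (9.81*0.69) = 37.0428

37.0428 kg


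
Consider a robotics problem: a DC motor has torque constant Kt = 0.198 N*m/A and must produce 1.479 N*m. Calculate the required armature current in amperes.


I = tau / Kt = 1.479/0.198 = 7.4697

7.4697 A


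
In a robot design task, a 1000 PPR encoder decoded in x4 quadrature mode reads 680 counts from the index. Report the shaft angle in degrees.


angle = counts * 360 / (PPR*4) = 680 * 360 / 4000 = 61.2000

61.2000 degrees


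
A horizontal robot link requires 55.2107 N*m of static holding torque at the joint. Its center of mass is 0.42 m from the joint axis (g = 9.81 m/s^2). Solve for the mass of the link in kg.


m = tau / (g*L) = 55.2107 / (9.81 * 0.42) = 13.4000

13.4000 kg


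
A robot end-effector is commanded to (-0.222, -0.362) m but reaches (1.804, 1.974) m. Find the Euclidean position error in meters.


dx = 1.804 - (-0.222) = 2.0260, dy = 1.974 - (-0.362) = 2.3360
err = sqrt(4.104676 + 5.456896) = 3.0922

3.0922 m


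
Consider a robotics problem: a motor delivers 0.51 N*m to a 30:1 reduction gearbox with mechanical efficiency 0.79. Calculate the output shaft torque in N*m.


tau_out = tau_in * N * eta = 0.51 * 30 * 0.79 = 12.0870

12.0870 N*m


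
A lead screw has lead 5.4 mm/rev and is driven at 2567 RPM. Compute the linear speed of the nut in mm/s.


v = lead * (RPM/60) = 5.4*2567/60 = 231.0300

231.0300 mm/s


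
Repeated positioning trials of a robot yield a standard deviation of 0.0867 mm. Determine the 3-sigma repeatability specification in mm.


repeatability = 3*sigma = 3*0.0867 = 0.2601

0.2601 mm


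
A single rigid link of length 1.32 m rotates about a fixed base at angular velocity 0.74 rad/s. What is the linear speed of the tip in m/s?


v = L*omega = 1.32 * 0.74 = 0.9768

0.9768 m/s


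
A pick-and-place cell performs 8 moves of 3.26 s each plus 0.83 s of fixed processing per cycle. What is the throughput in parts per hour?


T_cycle = 8*3.26 + 0.83 = 26.9100 s
rate = 3600/T = 133.7793

133.7793 parts/hour
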